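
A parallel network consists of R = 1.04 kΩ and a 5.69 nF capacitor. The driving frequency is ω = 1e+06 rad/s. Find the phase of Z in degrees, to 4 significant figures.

-80.41°

X_C = 1/(ωC) = 175.7 Ω
Parallel: admittances add. Y = 1/R + jωC
Y = (0.0009615 + j0.005690) S
|Y| = 0.005771 S → |Z| = 1/|Y| = 173.3 Ω, ∠Z = −∠Y = -80.41°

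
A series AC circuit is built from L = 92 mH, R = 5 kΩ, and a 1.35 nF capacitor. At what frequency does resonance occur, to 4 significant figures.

14.28 kHz

ω₀ = 1/√(LC) = 1/√(0.092 × 1.35e-09) = 89730 rad/s
f₀ = ω₀/(2π) = 14.28 kHz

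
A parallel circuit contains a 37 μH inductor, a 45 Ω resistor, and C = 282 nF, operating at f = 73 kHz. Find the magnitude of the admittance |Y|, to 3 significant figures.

73.8 mS

ω = 2πf = 458700 rad/s
X_L = ωL = 17.0 Ω
X_C = 1/(ωC) = 7.73 Ω
Parallel: admittances add. Y = 1/R + 1/(jωL) + jωC
Y = (0.0222 + j0.0704) S
|Y| = 0.0738 S → |Z| = 1/|Y| = 13.5 Ω, ∠Z = −∠Y = -72.5°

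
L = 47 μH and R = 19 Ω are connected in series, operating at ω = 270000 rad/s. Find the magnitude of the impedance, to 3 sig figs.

22.8 Ω

X_L = ωL = 12.7 Ω
Z = 19.0 + j12.7 Ω
|Z| = √(19.0² + 12.7²) = 22.8 Ω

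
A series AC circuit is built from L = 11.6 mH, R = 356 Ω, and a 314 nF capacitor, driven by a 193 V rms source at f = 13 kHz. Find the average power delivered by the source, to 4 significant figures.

13.93 W

ω = 2πf = 81680 rad/s
X_L = ωL = 947.5 Ω
X_C = 1/(ωC) = 38.99 Ω
Net reactance X = X_L − X_C = 908.5 Ω
Z = 356.0 + j908.5 Ω
|Z| = √(356.0² + 908.5²) = 975.8 Ω
∠Z = arctan(908.5/356.0) = 68.60°
I = V/|Z| = 197.8 mA
P = VI cos φ = 193 × 0.1978 × cos(68.60°) = 13.93 W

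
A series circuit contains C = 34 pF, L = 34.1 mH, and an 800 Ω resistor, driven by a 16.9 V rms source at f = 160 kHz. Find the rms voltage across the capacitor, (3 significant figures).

97.2 V

ω = 2πf = 1.005e+06 rad/s
X_L = ωL = 34300 Ω
X_C = 1/(ωC) = 29300 Ω
Net reactance X = X_L − X_C = 5020 Ω
Z = 800 + j5020 Ω
|Z| = √(800² + 5020²) = 5090 Ω
I = V/|Z| = 3.32 mA
V_C = I·|Z_C| = 0.00332 × 29300 = 97.2 V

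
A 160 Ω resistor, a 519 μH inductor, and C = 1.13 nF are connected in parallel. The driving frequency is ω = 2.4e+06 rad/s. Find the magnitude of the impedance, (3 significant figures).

153 Ω

X_L = ωL = 1250 Ω
X_C = 1/(ωC) = 369 Ω
Parallel: admittances add. Y = 1/R + 1/(jωL) + jωC
Y = (0.00625 + j0.00191) S
|Y| = 0.00654 S → |Z| = 1/|Y| = 153 Ω, ∠Z = −∠Y = -17.0°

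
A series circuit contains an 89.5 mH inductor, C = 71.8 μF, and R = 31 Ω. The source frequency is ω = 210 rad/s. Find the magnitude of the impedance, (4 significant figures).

X_L = ωL = 18.79 Ω
X_C = 1/(ωC) = 66.32 Ω
Net reactance X = X_L − X_C = -47.53 Ω
Z = 31.00 − j47.53 Ω
|Z| = √(31.00² + 47.53²) = 56.74 Ω

56.74 Ω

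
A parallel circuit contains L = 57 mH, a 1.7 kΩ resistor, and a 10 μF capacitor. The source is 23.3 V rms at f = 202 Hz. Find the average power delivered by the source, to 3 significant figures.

ω = 2πf = 1269 rad/s
X_L = ωL = 72.3 Ω
X_C = 1/(ωC) = 78.8 Ω
Parallel: admittances add. Y = 1/R + 1/(jωL) + jωC
Y = (0.000588 − j0.00113) S
|Y| = 0.00127 S → |Z| = 1/|Y| = 785 Ω, ∠Z = −∠Y = 62.5°
I = V/|Z| = 29.7 mA
P = VI cos φ = 23.3 × 0.0297 × cos(62.5°) = 319 mW

319 mW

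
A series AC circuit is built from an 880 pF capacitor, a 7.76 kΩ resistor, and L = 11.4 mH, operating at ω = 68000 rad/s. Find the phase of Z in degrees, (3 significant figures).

-64.0°

X_L = ωL = 775 Ω
X_C = 1/(ωC) = 16700 Ω
Net reactance X = X_L − X_C = -15900 Ω
Z = 7760 − j15900 Ω
|Z| = √(7760² + 15900²) = 17700 Ω
∠Z = arctan(-15900/7760) = -64.0°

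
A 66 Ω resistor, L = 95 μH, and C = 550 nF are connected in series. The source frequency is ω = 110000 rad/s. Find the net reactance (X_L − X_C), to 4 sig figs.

X_L = ωL = 10.45 Ω
X_C = 1/(ωC) = 16.53 Ω
X = 10.45 − 16.53 = -6.079 Ω

-6.079 Ω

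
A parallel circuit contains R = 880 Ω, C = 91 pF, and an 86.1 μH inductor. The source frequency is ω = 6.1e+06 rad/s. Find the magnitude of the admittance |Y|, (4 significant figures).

1.764 mS

X_L = ωL = 525.2 Ω
X_C = 1/(ωC) = 1801 Ω
Parallel: admittances add. Y = 1/R + 1/(jωL) + jωC
Y = (0.001136 − j0.001349) S
|Y| = 0.001764 S → |Z| = 1/|Y| = 567.0 Ω, ∠Z = −∠Y = 49.89°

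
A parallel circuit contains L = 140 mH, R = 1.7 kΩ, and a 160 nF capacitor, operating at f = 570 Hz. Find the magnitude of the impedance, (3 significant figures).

ω = 2πf = 3581 rad/s
X_L = ωL = 501 Ω
X_C = 1/(ωC) = 1750 Ω
Parallel: admittances add. Y = 1/R + 1/(jωL) + jωC
Y = (0.000588 − j0.00142) S
|Y| = 0.00154 S → |Z| = 1/|Y| = 650 Ω, ∠Z = −∠Y = 67.5°

650 Ω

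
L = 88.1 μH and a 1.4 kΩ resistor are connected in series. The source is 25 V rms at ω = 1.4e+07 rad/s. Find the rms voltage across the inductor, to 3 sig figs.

X_L = ωL = 1230 Ω
Z = 1400 + j1230 Ω
|Z| = √(1400² + 1230²) = 1870 Ω
I = V/|Z| = 13.4 mA
V_L = I·|Z_L| = 0.0134 × 1230 = 16.5 V

16.5 V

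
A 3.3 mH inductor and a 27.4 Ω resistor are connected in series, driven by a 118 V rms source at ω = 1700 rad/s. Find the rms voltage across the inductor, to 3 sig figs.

X_L = ωL = 5.61 Ω
Z = 27.4 + j5.61 Ω
|Z| = √(27.4² + 5.61²) = 28.0 Ω
I = V/|Z| = 4.22 A
V_L = I·|Z_L| = 4.22 × 5.61 = 23.7 V

23.7 V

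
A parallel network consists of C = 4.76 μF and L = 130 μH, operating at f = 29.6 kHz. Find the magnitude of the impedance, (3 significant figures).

1.18 Ω

ω = 2πf = 186000 rad/s
X_L = ωL = 24.2 Ω
X_C = 1/(ωC) = 1.13 Ω
Parallel: admittances add. Y = 1/(jωL) + jωC
Y = (0 + j0.844) S
|Y| = 0.844 S → |Z| = 1/|Y| = 1.18 Ω, ∠Z = −∠Y = -90.0°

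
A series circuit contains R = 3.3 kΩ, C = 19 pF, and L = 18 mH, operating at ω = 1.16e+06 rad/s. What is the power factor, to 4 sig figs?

0.1335

X_L = ωL = 20880 Ω
X_C = 1/(ωC) = 45370 Ω
Net reactance X = X_L − X_C = -24490 Ω
Z = 3300 − j24490 Ω
|Z| = √(3300² + 24490²) = 24710 Ω
∠Z = arctan(-24490/3300) = -82.33°
cos φ = cos(-82.33°) = 0.1335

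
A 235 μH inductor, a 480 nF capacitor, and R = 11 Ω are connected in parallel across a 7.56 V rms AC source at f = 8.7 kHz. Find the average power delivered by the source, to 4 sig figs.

5.196 W

ω = 2πf = 54660 rad/s
X_L = ωL = 12.85 Ω
X_C = 1/(ωC) = 38.11 Ω
Parallel: admittances add. Y = 1/R + 1/(jωL) + jωC
Y = (0.09091 − j0.05161) S
|Y| = 0.1045 S → |Z| = 1/|Y| = 9.566 Ω, ∠Z = −∠Y = 29.58°
I = V/|Z| = 790.3 mA
P = VI cos φ = 7.56 × 0.7903 × cos(29.58°) = 5.196 W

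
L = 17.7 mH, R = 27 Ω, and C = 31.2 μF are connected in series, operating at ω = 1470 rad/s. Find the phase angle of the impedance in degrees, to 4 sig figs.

X_L = ωL = 26.02 Ω
X_C = 1/(ωC) = 21.80 Ω
Net reactance X = X_L − X_C = 4.215 Ω
Z = 27.00 + j4.215 Ω
|Z| = √(27.00² + 4.215²) = 27.33 Ω
∠Z = arctan(4.215/27.00) = 8.874°

8.874°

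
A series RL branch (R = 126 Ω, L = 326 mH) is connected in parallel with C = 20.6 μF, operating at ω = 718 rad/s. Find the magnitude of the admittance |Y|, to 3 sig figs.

11.6 mS

X_L = ωL = 234 Ω
X_C = 1/(ωC) = 67.6 Ω
Branch 1 (R+jX_L): Z₁ = 126 + j234 Ω, |Z₁| = 266 Ω
Branch 2 (−jX_C): Z₂ = −j67.6 Ω
Parallel: Z = Z₁Z₂/(Z₁+Z₂), |Z| = 86.1 Ω, ∠Z = -81.2°
|Y| = 1/|Z| = 11.6 mS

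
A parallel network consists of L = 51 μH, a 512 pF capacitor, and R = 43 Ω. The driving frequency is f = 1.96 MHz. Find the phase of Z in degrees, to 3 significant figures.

-11.5°

ω = 2πf = 1.232e+07 rad/s
X_L = ωL = 628 Ω
X_C = 1/(ωC) = 159 Ω
Parallel: admittances add. Y = 1/R + 1/(jωL) + jωC
Y = (0.0233 + j0.00471) S
|Y| = 0.0237 S → |Z| = 1/|Y| = 42.1 Ω, ∠Z = −∠Y = -11.5°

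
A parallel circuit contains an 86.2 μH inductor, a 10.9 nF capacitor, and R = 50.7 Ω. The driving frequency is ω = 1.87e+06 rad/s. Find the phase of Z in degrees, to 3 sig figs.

X_L = ωL = 161 Ω
X_C = 1/(ωC) = 49.1 Ω
Parallel: admittances add. Y = 1/R + 1/(jωL) + jωC
Y = (0.0197 + j0.0142) S
|Y| = 0.0243 S → |Z| = 1/|Y| = 41.2 Ω, ∠Z = −∠Y = -35.7°

-35.7°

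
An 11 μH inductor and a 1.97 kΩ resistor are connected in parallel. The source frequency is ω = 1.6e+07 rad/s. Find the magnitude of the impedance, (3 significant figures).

175 Ω

X_L = ωL = 176 Ω
Parallel: admittances add. Y = 1/R + 1/(jωL)
Y = (0.000508 − j0.00568) S
|Y| = 0.00570 S → |Z| = 1/|Y| = 175 Ω, ∠Z = −∠Y = 84.9°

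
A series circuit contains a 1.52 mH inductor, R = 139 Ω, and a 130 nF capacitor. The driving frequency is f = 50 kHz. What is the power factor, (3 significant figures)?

0.293

ω = 2πf = 314200 rad/s
X_L = ωL = 478 Ω
X_C = 1/(ωC) = 24.5 Ω
Net reactance X = X_L − X_C = 453 Ω
Z = 139 + j453 Ω
|Z| = √(139² + 453²) = 474 Ω
∠Z = arctan(453/139) = 72.9°
cos φ = cos(72.9°) = 0.293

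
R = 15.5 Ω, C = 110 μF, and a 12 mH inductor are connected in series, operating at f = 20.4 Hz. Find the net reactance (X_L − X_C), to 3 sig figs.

ω = 2πf = 128.2 rad/s
X_L = ωL = 1.54 Ω
X_C = 1/(ωC) = 70.9 Ω
X = 1.54 − 70.9 = -69.4 Ω

-69.4 Ω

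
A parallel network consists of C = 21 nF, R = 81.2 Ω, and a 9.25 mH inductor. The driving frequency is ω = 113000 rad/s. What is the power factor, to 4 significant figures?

0.9935

X_L = ωL = 1045 Ω
X_C = 1/(ωC) = 421.4 Ω
Parallel: admittances add. Y = 1/R + 1/(jωL) + jωC
Y = (0.01232 + j0.001416) S
|Y| = 0.01240 S → |Z| = 1/|Y| = 80.67 Ω, ∠Z = −∠Y = -6.560°
cos φ = cos(-6.560°) = 0.9935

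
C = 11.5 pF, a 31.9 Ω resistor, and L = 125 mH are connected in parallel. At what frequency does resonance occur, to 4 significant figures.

132.7 kHz

ω₀ = 1/√(LC) = 1/√(0.125 × 1.15e-11) = 834100 rad/s
f₀ = ω₀/(2π) = 132.7 kHz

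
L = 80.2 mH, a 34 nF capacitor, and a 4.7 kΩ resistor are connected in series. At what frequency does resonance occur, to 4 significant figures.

ω₀ = 1/√(LC) = 1/√(0.0802 × 3.4e-08) = 19150 rad/s
f₀ = ω₀/(2π) = 3.048 kHz

3.048 kHz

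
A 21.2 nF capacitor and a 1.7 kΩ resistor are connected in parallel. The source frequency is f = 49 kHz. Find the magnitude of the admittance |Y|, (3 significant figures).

6.55 mS

ω = 2πf = 307900 rad/s
X_C = 1/(ωC) = 153 Ω
Parallel: admittances add. Y = 1/R + jωC
Y = (0.000588 + j0.00653) S
|Y| = 0.00655 S → |Z| = 1/|Y| = 153 Ω, ∠Z = −∠Y = -84.9°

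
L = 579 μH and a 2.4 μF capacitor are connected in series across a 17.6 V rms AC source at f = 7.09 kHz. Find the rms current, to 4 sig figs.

1.071 A

ω = 2πf = 44550 rad/s
X_L = ωL = 25.79 Ω
X_C = 1/(ωC) = 9.353 Ω
Net reactance X = X_L − X_C = 16.44 Ω
Z = j16.44 Ω
|Z| = √(0² + 16.44²) = 16.44 Ω
I = V/|Z| = 17.6/16.44 = 1.071 A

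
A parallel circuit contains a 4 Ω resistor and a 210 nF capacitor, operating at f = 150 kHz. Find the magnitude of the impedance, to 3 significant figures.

ω = 2πf = 942500 rad/s
X_C = 1/(ωC) = 5.05 Ω
Parallel: admittances add. Y = 1/R + jωC
Y = (0.250 + j0.198) S
|Y| = 0.319 S → |Z| = 1/|Y| = 3.14 Ω, ∠Z = −∠Y = -38.4°

3.14 Ω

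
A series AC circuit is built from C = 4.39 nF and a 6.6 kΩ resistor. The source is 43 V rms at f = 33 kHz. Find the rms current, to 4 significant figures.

ω = 2πf = 207300 rad/s
X_C = 1/(ωC) = 1099 Ω
Z = 6600 − j1099 Ω
|Z| = √(6600² + 1099²) = 6691 Ω
I = V/|Z| = 43/6691 = 6.427 mA

6.427 mA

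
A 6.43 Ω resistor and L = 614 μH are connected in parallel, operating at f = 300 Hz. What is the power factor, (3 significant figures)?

ω = 2πf = 1885 rad/s
X_L = ωL = 1.16 Ω
Parallel: admittances add. Y = 1/R + 1/(jωL)
Y = (0.156 − j0.864) S
|Y| = 0.878 S → |Z| = 1/|Y| = 1.14 Ω, ∠Z = −∠Y = 79.8°
cos φ = cos(79.8°) = 0.177

0.177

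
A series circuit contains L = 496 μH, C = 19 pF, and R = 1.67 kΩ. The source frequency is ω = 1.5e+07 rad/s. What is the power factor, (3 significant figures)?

X_L = ωL = 7440 Ω
X_C = 1/(ωC) = 3510 Ω
Net reactance X = X_L − X_C = 3930 Ω
Z = 1670 + j3930 Ω
|Z| = √(1670² + 3930²) = 4270 Ω
∠Z = arctan(3930/1670) = 67.0°
cos φ = cos(67.0°) = 0.391

0.391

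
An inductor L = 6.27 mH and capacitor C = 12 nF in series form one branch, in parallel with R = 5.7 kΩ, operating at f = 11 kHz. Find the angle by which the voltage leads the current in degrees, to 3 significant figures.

ω = 2πf = 69120 rad/s
X_L = ωL = 433 Ω
X_C = 1/(ωC) = 1210 Ω
Branch 1: Z₁ = R = 5700 Ω
Branch 2 (series LC): Z₂ = j(X_L − X_C) = −j772 Ω
Parallel: Z = Z₁Z₂/(Z₁+Z₂), |Z| = 765 Ω, ∠Z = -82.3°

-82.3°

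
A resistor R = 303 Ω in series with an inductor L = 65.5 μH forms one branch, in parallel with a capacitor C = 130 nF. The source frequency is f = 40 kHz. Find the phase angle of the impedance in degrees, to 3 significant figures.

ω = 2πf = 251300 rad/s
X_L = ωL = 16.5 Ω
X_C = 1/(ωC) = 30.6 Ω
Branch 1 (R+jX_L): Z₁ = 303 + j16.5 Ω, |Z₁| = 303 Ω
Branch 2 (−jX_C): Z₂ = −j30.6 Ω
Parallel: Z = Z₁Z₂/(Z₁+Z₂), |Z| = 30.6 Ω, ∠Z = -84.2°

-84.2°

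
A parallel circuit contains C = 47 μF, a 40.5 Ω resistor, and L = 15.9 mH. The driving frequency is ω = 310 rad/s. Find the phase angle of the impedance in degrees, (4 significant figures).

82.53°

X_L = ωL = 4.929 Ω
X_C = 1/(ωC) = 68.63 Ω
Parallel: admittances add. Y = 1/R + 1/(jωL) + jωC
Y = (0.02469 − j0.1883) S
|Y| = 0.1899 S → |Z| = 1/|Y| = 5.265 Ω, ∠Z = −∠Y = 82.53°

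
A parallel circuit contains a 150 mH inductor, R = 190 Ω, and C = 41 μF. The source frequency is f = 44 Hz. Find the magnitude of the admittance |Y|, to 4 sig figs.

ω = 2πf = 276.5 rad/s
X_L = ωL = 41.47 Ω
X_C = 1/(ωC) = 88.22 Ω
Parallel: admittances add. Y = 1/R + 1/(jωL) + jωC
Y = (0.005263 − j0.01278) S
|Y| = 0.01382 S → |Z| = 1/|Y| = 72.35 Ω, ∠Z = −∠Y = 67.62°

13.82 mS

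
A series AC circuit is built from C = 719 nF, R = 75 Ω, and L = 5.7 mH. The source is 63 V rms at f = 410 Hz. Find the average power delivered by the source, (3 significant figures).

1.06 W

ω = 2πf = 2576 rad/s
X_L = ωL = 14.7 Ω
X_C = 1/(ωC) = 540 Ω
Net reactance X = X_L − X_C = -525 Ω
Z = 75.0 − j525 Ω
|Z| = √(75.0² + 525²) = 531 Ω
∠Z = arctan(-525/75.0) = -81.9°
I = V/|Z| = 119 mA
P = VI cos φ = 63 × 0.119 × cos(-81.9°) = 1.06 W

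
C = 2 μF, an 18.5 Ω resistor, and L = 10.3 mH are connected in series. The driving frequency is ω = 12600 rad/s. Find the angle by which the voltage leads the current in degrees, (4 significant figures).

X_L = ωL = 129.8 Ω
X_C = 1/(ωC) = 39.68 Ω
Net reactance X = X_L − X_C = 90.10 Ω
Z = 18.50 + j90.10 Ω
|Z| = √(18.50² + 90.10²) = 91.98 Ω
∠Z = arctan(90.10/18.50) = 78.40°

78.40°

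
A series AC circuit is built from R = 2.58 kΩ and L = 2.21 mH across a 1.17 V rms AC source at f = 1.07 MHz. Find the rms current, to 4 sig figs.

ω = 2πf = 6.723e+06 rad/s
X_L = ωL = 14860 Ω
Z = 2580 + j14860 Ω
|Z| = √(2580² + 14860²) = 15080 Ω
I = V/|Z| = 1.17/15080 = 77.59 μA

77.59 μA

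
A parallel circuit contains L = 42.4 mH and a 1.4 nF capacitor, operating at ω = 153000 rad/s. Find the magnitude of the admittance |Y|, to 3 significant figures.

60.1 μS

X_L = ωL = 6490 Ω
X_C = 1/(ωC) = 4670 Ω
Parallel: admittances add. Y = 1/(jωL) + jωC
Y = (0 + j6.01e-05) S
|Y| = 6.01e-05 S → |Z| = 1/|Y| = 16700 Ω, ∠Z = −∠Y = -90.0°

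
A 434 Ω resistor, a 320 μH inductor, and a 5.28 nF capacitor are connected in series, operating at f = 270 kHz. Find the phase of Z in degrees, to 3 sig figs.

ω = 2πf = 1.696e+06 rad/s
X_L = ωL = 543 Ω
X_C = 1/(ωC) = 112 Ω
Net reactance X = X_L − X_C = 431 Ω
Z = 434 + j431 Ω
|Z| = √(434² + 431²) = 612 Ω
∠Z = arctan(431/434) = 44.8°

44.8°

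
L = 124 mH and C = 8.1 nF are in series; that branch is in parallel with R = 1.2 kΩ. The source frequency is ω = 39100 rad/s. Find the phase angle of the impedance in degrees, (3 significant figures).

X_L = ωL = 4850 Ω
X_C = 1/(ωC) = 3160 Ω
Branch 1: Z₁ = R = 1200 Ω
Branch 2 (series LC): Z₂ = j(X_L − X_C) = j1690 Ω
Parallel: Z = Z₁Z₂/(Z₁+Z₂), |Z| = 979 Ω, ∠Z = 35.4°

35.4°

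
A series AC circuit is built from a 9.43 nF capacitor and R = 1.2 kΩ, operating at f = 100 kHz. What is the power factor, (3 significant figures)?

ω = 2πf = 628300 rad/s
X_C = 1/(ωC) = 169 Ω
Z = 1200 − j169 Ω
|Z| = √(1200² + 169²) = 1210 Ω
∠Z = arctan(-169/1200) = -8.01°
cos φ = cos(-8.01°) = 0.990

0.990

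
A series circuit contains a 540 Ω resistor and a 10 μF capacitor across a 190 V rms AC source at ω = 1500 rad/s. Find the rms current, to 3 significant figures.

X_C = 1/(ωC) = 66.7 Ω
Z = 540 − j66.7 Ω
|Z| = √(540² + 66.7²) = 544 Ω
I = V/|Z| = 190/544 = 349 mA

349 mA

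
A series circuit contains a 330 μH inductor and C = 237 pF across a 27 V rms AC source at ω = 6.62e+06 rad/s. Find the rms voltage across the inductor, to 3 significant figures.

38.1 V

X_L = ωL = 2180 Ω
X_C = 1/(ωC) = 637 Ω
Net reactance X = X_L − X_C = 1550 Ω
Z = j1550 Ω
|Z| = √(0² + 1550²) = 1550 Ω
I = V/|Z| = 17.5 mA
V_L = I·|Z_L| = 0.0175 × 2180 = 38.1 V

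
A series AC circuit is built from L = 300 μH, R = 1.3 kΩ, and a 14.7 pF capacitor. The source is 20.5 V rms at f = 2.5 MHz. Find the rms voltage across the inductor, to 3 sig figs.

ω = 2πf = 1.571e+07 rad/s
X_L = ωL = 4710 Ω
X_C = 1/(ωC) = 4330 Ω
Net reactance X = X_L − X_C = 382 Ω
Z = 1300 + j382 Ω
|Z| = √(1300² + 382²) = 1350 Ω
I = V/|Z| = 15.1 mA
V_L = I·|Z_L| = 0.0151 × 4710 = 71.3 V

71.3 V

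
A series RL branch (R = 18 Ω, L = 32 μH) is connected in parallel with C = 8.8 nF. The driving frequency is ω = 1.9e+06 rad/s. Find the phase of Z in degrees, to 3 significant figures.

X_L = ωL = 60.8 Ω
X_C = 1/(ωC) = 59.8 Ω
Branch 1 (R+jX_L): Z₁ = 18.0 + j60.8 Ω, |Z₁| = 63.4 Ω
Branch 2 (−jX_C): Z₂ = −j59.8 Ω
Parallel: Z = Z₁Z₂/(Z₁+Z₂), |Z| = 210 Ω, ∠Z = -19.6°

-19.6°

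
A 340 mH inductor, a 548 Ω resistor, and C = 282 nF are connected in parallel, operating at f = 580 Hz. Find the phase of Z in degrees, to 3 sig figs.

-6.89°

ω = 2πf = 3644 rad/s
X_L = ωL = 1240 Ω
X_C = 1/(ωC) = 973 Ω
Parallel: admittances add. Y = 1/R + 1/(jωL) + jωC
Y = (0.00182 + j0.000221) S
|Y| = 0.00184 S → |Z| = 1/|Y| = 544 Ω, ∠Z = −∠Y = -6.89°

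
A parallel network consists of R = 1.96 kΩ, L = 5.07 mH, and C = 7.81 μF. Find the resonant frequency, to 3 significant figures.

ω₀ = 1/√(LC) = 1/√(0.00507 × 7.81e-06) = 5025 rad/s
f₀ = ω₀/(2π) = 800 Hz

800 Hz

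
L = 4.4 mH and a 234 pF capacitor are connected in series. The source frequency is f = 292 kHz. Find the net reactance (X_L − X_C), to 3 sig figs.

ω = 2πf = 1.835e+06 rad/s
X_L = ωL = 8070 Ω
X_C = 1/(ωC) = 2330 Ω
X = 8070 − 2330 = 5740 Ω

5740 Ω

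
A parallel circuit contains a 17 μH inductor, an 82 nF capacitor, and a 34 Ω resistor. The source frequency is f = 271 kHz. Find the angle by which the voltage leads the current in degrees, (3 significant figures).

-74.4°

ω = 2πf = 1.703e+06 rad/s
X_L = ωL = 28.9 Ω
X_C = 1/(ωC) = 7.16 Ω
Parallel: admittances add. Y = 1/R + 1/(jωL) + jωC
Y = (0.0294 + j0.105) S
|Y| = 0.109 S → |Z| = 1/|Y| = 9.16 Ω, ∠Z = −∠Y = -74.4°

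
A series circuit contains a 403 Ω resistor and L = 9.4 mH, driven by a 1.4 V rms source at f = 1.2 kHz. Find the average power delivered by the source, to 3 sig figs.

4.72 mW

ω = 2πf = 7540 rad/s
X_L = ωL = 70.9 Ω
Z = 403 + j70.9 Ω
|Z| = √(403² + 70.9²) = 409 Ω
∠Z = arctan(70.9/403) = 9.97°
I = V/|Z| = 3.42 mA
P = VI cos φ = 1.4 × 0.00342 × cos(9.97°) = 4.72 mW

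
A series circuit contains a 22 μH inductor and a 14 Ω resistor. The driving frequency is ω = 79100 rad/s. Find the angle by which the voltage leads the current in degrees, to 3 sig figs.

7.09°

X_L = ωL = 1.74 Ω
Z = 14.0 + j1.74 Ω
|Z| = √(14.0² + 1.74²) = 14.1 Ω
∠Z = arctan(1.74/14.0) = 7.09°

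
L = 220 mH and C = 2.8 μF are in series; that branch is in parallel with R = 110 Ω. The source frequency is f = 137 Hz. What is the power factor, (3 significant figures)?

0.899

ω = 2πf = 860.8 rad/s
X_L = ωL = 189 Ω
X_C = 1/(ωC) = 415 Ω
Branch 1: Z₁ = R = 110 Ω
Branch 2 (series LC): Z₂ = j(X_L − X_C) = −j226 Ω
Parallel: Z = Z₁Z₂/(Z₁+Z₂), |Z| = 98.9 Ω, ∠Z = -26.0°
cos φ = cos(-26.0°) = 0.899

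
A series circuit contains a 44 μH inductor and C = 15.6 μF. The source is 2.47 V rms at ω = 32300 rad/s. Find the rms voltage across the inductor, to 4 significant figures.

6.231 V

X_L = ωL = 1.421 Ω
X_C = 1/(ωC) = 1.985 Ω
Net reactance X = X_L − X_C = -0.5634 Ω
Z = − j0.5634 Ω
|Z| = √(0² + 0.5634²) = 0.5634 Ω
I = V/|Z| = 4.384 A
V_L = I·|Z_L| = 4.384 × 1.421 = 6.231 V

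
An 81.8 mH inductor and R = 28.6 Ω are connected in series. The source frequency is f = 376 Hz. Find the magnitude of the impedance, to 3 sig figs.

195 Ω

ω = 2πf = 2362 rad/s
X_L = ωL = 193 Ω
Z = 28.6 + j193 Ω
|Z| = √(28.6² + 193²) = 195 Ω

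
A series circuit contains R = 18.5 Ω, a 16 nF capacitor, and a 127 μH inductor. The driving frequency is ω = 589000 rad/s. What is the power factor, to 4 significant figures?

X_L = ωL = 74.80 Ω
X_C = 1/(ωC) = 106.1 Ω
Net reactance X = X_L − X_C = -31.31 Ω
Z = 18.50 − j31.31 Ω
|Z| = √(18.50² + 31.31²) = 36.37 Ω
∠Z = arctan(-31.31/18.50) = -59.42°
cos φ = cos(-59.42°) = 0.5087

0.5087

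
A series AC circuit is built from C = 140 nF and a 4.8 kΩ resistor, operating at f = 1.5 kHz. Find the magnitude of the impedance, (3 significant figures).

4860 Ω

ω = 2πf = 9425 rad/s
X_C = 1/(ωC) = 758 Ω
Z = 4800 − j758 Ω
|Z| = √(4800² + 758²) = 4860 Ω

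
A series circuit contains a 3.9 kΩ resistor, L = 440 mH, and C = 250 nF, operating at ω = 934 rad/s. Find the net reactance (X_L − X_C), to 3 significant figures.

-3870 Ω

X_L = ωL = 411 Ω
X_C = 1/(ωC) = 4280 Ω
X = 411 − 4280 = -3870 Ω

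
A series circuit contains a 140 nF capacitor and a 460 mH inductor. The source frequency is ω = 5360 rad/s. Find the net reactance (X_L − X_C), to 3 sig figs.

1130 Ω

X_L = ωL = 2470 Ω
X_C = 1/(ωC) = 1330 Ω
X = 2470 − 1330 = 1130 Ω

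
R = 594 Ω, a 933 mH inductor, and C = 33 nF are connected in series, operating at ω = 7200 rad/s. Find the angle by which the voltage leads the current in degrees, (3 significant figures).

76.7°

X_L = ωL = 6720 Ω
X_C = 1/(ωC) = 4210 Ω
Net reactance X = X_L − X_C = 2510 Ω
Z = 594 + j2510 Ω
|Z| = √(594² + 2510²) = 2580 Ω
∠Z = arctan(2510/594) = 76.7°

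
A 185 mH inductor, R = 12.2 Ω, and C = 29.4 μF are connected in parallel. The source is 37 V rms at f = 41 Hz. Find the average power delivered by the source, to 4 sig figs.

112.2 W

ω = 2πf = 257.6 rad/s
X_L = ωL = 47.66 Ω
X_C = 1/(ωC) = 132.0 Ω
Parallel: admittances add. Y = 1/R + 1/(jωL) + jωC
Y = (0.08197 − j0.01341) S
|Y| = 0.08306 S → |Z| = 1/|Y| = 12.04 Ω, ∠Z = −∠Y = 9.291°
I = V/|Z| = 3.073 A
P = VI cos φ = 37 × 3.073 × cos(9.291°) = 112.2 W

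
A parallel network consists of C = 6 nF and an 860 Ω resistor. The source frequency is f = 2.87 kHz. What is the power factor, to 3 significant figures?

0.996

ω = 2πf = 18030 rad/s
X_C = 1/(ωC) = 9240 Ω
Parallel: admittances add. Y = 1/R + jωC
Y = (0.00116 + j0.000108) S
|Y| = 0.00117 S → |Z| = 1/|Y| = 856 Ω, ∠Z = −∠Y = -5.32°
cos φ = cos(-5.32°) = 0.996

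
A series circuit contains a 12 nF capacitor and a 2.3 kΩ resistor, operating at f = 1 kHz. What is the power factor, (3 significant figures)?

ω = 2πf = 6283 rad/s
X_C = 1/(ωC) = 13300 Ω
Z = 2300 − j13300 Ω
|Z| = √(2300² + 13300²) = 13500 Ω
∠Z = arctan(-13300/2300) = -80.2°
cos φ = cos(-80.2°) = 0.171

0.171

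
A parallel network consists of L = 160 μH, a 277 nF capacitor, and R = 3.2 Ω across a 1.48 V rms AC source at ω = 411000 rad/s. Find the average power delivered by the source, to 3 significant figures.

684 mW

X_L = ωL = 65.8 Ω
X_C = 1/(ωC) = 8.78 Ω
Parallel: admittances add. Y = 1/R + 1/(jωL) + jωC
Y = (0.312 + j0.0986) S
|Y| = 0.328 S → |Z| = 1/|Y| = 3.05 Ω, ∠Z = −∠Y = -17.5°
I = V/|Z| = 485 mA
P = VI cos φ = 1.48 × 0.485 × cos(-17.5°) = 684 mW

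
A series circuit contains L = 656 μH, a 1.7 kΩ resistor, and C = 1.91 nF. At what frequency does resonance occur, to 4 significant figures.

142.2 kHz

ω₀ = 1/√(LC) = 1/√(0.000656 × 1.91e-09) = 893400 rad/s
f₀ = ω₀/(2π) = 142.2 kHz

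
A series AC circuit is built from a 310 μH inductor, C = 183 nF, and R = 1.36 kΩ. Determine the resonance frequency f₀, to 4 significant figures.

21.13 kHz

ω₀ = 1/√(LC) = 1/√(0.00031 × 1.83e-07) = 132800 rad/s
f₀ = ω₀/(2π) = 21.13 kHz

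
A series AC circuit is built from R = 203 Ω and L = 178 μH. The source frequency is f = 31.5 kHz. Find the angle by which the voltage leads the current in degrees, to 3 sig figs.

9.85°

ω = 2πf = 197900 rad/s
X_L = ωL = 35.2 Ω
Z = 203 + j35.2 Ω
|Z| = √(203² + 35.2²) = 206 Ω
∠Z = arctan(35.2/203) = 9.85°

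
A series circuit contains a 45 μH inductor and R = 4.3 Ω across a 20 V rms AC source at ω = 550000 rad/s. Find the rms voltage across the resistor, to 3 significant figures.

X_L = ωL = 24.8 Ω
Z = 4.30 + j24.8 Ω
|Z| = √(4.30² + 24.8²) = 25.1 Ω
I = V/|Z| = 796 mA
V_R = I·|Z_R| = 0.796 × 4.30 = 3.42 V

3.42 V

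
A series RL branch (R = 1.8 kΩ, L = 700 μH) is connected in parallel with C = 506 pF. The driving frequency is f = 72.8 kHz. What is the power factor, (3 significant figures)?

ω = 2πf = 457400 rad/s
X_L = ωL = 320 Ω
X_C = 1/(ωC) = 4320 Ω
Branch 1 (R+jX_L): Z₁ = 1800 + j320 Ω, |Z₁| = 1830 Ω
Branch 2 (−jX_C): Z₂ = −j4320 Ω
Parallel: Z = Z₁Z₂/(Z₁+Z₂), |Z| = 1800 Ω, ∠Z = -14.1°
cos φ = cos(-14.1°) = 0.970

0.970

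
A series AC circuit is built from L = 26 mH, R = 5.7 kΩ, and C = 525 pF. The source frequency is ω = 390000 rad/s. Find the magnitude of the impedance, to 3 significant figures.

7750 Ω

X_L = ωL = 10100 Ω
X_C = 1/(ωC) = 4880 Ω
Net reactance X = X_L − X_C = 5260 Ω
Z = 5700 + j5260 Ω
|Z| = √(5700² + 5260²) = 7750 Ω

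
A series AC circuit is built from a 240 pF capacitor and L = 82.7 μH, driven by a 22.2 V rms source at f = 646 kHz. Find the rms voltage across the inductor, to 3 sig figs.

10.8 V

ω = 2πf = 4.059e+06 rad/s
X_L = ωL = 336 Ω
X_C = 1/(ωC) = 1030 Ω
Net reactance X = X_L − X_C = -691 Ω
Z = − j691 Ω
|Z| = √(0² + 691²) = 691 Ω
I = V/|Z| = 32.1 mA
V_L = I·|Z_L| = 0.0321 × 336 = 10.8 V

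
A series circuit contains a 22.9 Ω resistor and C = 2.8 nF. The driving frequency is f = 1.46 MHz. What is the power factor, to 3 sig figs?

ω = 2πf = 9.173e+06 rad/s
X_C = 1/(ωC) = 38.9 Ω
Z = 22.9 − j38.9 Ω
|Z| = √(22.9² + 38.9²) = 45.2 Ω
∠Z = arctan(-38.9/22.9) = -59.5°
cos φ = cos(-59.5°) = 0.507

0.507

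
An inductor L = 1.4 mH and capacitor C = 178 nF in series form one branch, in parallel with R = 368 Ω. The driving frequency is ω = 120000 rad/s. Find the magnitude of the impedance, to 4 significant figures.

115.1 Ω

X_L = ωL = 168.0 Ω
X_C = 1/(ωC) = 46.82 Ω
Branch 1: Z₁ = R = 368.0 Ω
Branch 2 (series LC): Z₂ = j(X_L − X_C) = j121.2 Ω
Parallel: Z = Z₁Z₂/(Z₁+Z₂), |Z| = 115.1 Ω, ∠Z = 71.77°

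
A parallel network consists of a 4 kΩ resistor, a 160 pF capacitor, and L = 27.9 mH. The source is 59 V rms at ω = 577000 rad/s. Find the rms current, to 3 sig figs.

14.9 mA

X_L = ωL = 16100 Ω
X_C = 1/(ωC) = 10800 Ω
Parallel: admittances add. Y = 1/R + 1/(jωL) + jωC
Y = (0.000250 + j3.02e-05) S
|Y| = 0.000252 S → |Z| = 1/|Y| = 3970 Ω, ∠Z = −∠Y = -6.89°
I = V/|Z| = 59/3970 = 14.9 mA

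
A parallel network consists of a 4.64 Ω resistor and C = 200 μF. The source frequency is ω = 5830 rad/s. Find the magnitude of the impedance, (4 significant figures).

0.8433 Ω

X_C = 1/(ωC) = 0.8576 Ω
Parallel: admittances add. Y = 1/R + jωC
Y = (0.2155 + j1.166) S
|Y| = 1.186 S → |Z| = 1/|Y| = 0.8433 Ω, ∠Z = −∠Y = -79.53°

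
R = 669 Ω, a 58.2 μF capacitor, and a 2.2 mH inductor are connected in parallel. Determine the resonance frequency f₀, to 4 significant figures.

ω₀ = 1/√(LC) = 1/√(0.0022 × 5.82e-05) = 2795 rad/s
f₀ = ω₀/(2π) = 444.8 Hz

444.8 Hz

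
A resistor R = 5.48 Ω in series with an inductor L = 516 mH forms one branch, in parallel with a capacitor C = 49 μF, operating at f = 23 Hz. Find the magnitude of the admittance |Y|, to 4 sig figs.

ω = 2πf = 144.5 rad/s
X_L = ωL = 74.57 Ω
X_C = 1/(ωC) = 141.2 Ω
Branch 1 (R+jX_L): Z₁ = 5.480 + j74.57 Ω, |Z₁| = 74.77 Ω
Branch 2 (−jX_C): Z₂ = −j141.2 Ω
Parallel: Z = Z₁Z₂/(Z₁+Z₂), |Z| = 157.9 Ω, ∠Z = 81.10°
|Y| = 1/|Z| = 6.334 mS

6.334 mS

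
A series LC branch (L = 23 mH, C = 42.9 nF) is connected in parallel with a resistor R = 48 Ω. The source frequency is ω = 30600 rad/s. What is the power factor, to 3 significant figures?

0.770

X_L = ωL = 704 Ω
X_C = 1/(ωC) = 762 Ω
Branch 1: Z₁ = R = 48.0 Ω
Branch 2 (series LC): Z₂ = j(X_L − X_C) = −j58.0 Ω
Parallel: Z = Z₁Z₂/(Z₁+Z₂), |Z| = 37.0 Ω, ∠Z = -39.6°
cos φ = cos(-39.6°) = 0.770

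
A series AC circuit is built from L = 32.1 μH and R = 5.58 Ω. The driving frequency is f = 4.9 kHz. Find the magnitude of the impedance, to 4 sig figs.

5.667 Ω

ω = 2πf = 30790 rad/s
X_L = ωL = 0.9883 Ω
Z = 5.580 + j0.9883 Ω
|Z| = √(5.580² + 0.9883²) = 5.667 Ω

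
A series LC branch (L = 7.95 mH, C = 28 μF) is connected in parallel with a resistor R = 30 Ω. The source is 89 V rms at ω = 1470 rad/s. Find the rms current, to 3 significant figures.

X_L = ωL = 11.7 Ω
X_C = 1/(ωC) = 24.3 Ω
Branch 1: Z₁ = R = 30.0 Ω
Branch 2 (series LC): Z₂ = j(X_L − X_C) = −j12.6 Ω
Parallel: Z = Z₁Z₂/(Z₁+Z₂), |Z| = 11.6 Ω, ∠Z = -67.2°
I = V/|Z| = 89/11.6 = 7.66 A

7.66 A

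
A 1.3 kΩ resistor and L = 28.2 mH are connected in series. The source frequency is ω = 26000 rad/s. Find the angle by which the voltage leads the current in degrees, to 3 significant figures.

29.4°

X_L = ωL = 733 Ω
Z = 1300 + j733 Ω
|Z| = √(1300² + 733²) = 1490 Ω
∠Z = arctan(733/1300) = 29.4°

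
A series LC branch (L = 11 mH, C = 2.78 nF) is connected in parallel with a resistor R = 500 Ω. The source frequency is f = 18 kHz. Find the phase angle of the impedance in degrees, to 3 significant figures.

-14.5°

ω = 2πf = 113100 rad/s
X_L = ωL = 1240 Ω
X_C = 1/(ωC) = 3180 Ω
Branch 1: Z₁ = R = 500 Ω
Branch 2 (series LC): Z₂ = j(X_L − X_C) = −j1940 Ω
Parallel: Z = Z₁Z₂/(Z₁+Z₂), |Z| = 484 Ω, ∠Z = -14.5°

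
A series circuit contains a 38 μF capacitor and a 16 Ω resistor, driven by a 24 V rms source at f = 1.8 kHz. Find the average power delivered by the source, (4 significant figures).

ω = 2πf = 11310 rad/s
X_C = 1/(ωC) = 2.327 Ω
Z = 16.00 − j2.327 Ω
|Z| = √(16.00² + 2.327²) = 16.17 Ω
∠Z = arctan(-2.327/16.00) = -8.274°
I = V/|Z| = 1.484 A
P = VI cos φ = 24 × 1.484 × cos(-8.274°) = 35.25 W

35.25 W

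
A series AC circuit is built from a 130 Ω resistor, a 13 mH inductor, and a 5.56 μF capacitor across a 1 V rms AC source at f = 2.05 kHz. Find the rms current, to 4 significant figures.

ω = 2πf = 12880 rad/s
X_L = ωL = 167.4 Ω
X_C = 1/(ωC) = 13.96 Ω
Net reactance X = X_L − X_C = 153.5 Ω
Z = 130.0 + j153.5 Ω
|Z| = √(130.0² + 153.5²) = 201.1 Ω
I = V/|Z| = 1/201.1 = 4.972 mA

4.972 mA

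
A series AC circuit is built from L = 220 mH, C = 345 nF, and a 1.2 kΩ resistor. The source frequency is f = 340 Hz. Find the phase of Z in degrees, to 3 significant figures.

-36.5°

ω = 2πf = 2136 rad/s
X_L = ωL = 470 Ω
X_C = 1/(ωC) = 1360 Ω
Net reactance X = X_L − X_C = -887 Ω
Z = 1200 − j887 Ω
|Z| = √(1200² + 887²) = 1490 Ω
∠Z = arctan(-887/1200) = -36.5°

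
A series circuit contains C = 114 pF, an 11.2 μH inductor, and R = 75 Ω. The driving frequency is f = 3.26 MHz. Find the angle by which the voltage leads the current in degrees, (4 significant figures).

ω = 2πf = 2.048e+07 rad/s
X_L = ωL = 229.4 Ω
X_C = 1/(ωC) = 428.3 Ω
Net reactance X = X_L − X_C = -198.8 Ω
Z = 75.00 − j198.8 Ω
|Z| = √(75.00² + 198.8²) = 212.5 Ω
∠Z = arctan(-198.8/75.00) = -69.33°

-69.33°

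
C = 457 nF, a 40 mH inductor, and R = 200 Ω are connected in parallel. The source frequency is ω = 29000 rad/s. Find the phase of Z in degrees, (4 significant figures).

X_L = ωL = 1160 Ω
X_C = 1/(ωC) = 75.45 Ω
Parallel: admittances add. Y = 1/R + 1/(jωL) + jωC
Y = (0.005000 + j0.01239) S
|Y| = 0.01336 S → |Z| = 1/|Y| = 74.84 Ω, ∠Z = −∠Y = -68.02°

-68.02°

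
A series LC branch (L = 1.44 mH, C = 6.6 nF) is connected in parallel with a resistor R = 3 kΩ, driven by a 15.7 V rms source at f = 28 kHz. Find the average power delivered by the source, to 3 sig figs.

82.2 mW

ω = 2πf = 175900 rad/s
X_L = ωL = 253 Ω
X_C = 1/(ωC) = 861 Ω
Branch 1: Z₁ = R = 3000 Ω
Branch 2 (series LC): Z₂ = j(X_L − X_C) = −j608 Ω
Parallel: Z = Z₁Z₂/(Z₁+Z₂), |Z| = 596 Ω, ∠Z = -78.5°
I = V/|Z| = 26.4 mA
P = VI cos φ = 15.7 × 0.0264 × cos(-78.5°) = 82.2 mW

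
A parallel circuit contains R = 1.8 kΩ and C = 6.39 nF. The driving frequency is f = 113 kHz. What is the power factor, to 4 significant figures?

0.1215

ω = 2πf = 710000 rad/s
X_C = 1/(ωC) = 220.4 Ω
Parallel: admittances add. Y = 1/R + jωC
Y = (0.0005556 + j0.004537) S
|Y| = 0.004571 S → |Z| = 1/|Y| = 218.8 Ω, ∠Z = −∠Y = -83.02°
cos φ = cos(-83.02°) = 0.1215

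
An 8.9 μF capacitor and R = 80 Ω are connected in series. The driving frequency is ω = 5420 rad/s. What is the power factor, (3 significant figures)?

0.968

X_C = 1/(ωC) = 20.7 Ω
Z = 80.0 − j20.7 Ω
|Z| = √(80.0² + 20.7²) = 82.6 Ω
∠Z = arctan(-20.7/80.0) = -14.5°
cos φ = cos(-14.5°) = 0.968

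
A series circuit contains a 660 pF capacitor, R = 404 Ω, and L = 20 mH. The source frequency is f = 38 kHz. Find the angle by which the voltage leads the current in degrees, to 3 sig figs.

-75.6°

ω = 2πf = 238800 rad/s
X_L = ωL = 4780 Ω
X_C = 1/(ωC) = 6350 Ω
Net reactance X = X_L − X_C = -1570 Ω
Z = 404 − j1570 Ω
|Z| = √(404² + 1570²) = 1620 Ω
∠Z = arctan(-1570/404) = -75.6°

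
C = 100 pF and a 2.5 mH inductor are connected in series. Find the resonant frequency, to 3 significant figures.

318 kHz

ω₀ = 1/√(LC) = 1/√(0.0025 × 1e-10) = 2e+06 rad/s
f₀ = ω₀/(2π) = 318 kHz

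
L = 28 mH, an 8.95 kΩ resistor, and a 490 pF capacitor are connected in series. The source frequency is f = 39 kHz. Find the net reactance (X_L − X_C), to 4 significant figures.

-1467 Ω

ω = 2πf = 245000 rad/s
X_L = ωL = 6861 Ω
X_C = 1/(ωC) = 8328 Ω
X = 6861 − 8328 = -1467 Ω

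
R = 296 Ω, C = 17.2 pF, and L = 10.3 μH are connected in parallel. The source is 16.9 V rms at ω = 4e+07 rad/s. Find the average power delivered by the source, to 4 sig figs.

X_L = ωL = 412.0 Ω
X_C = 1/(ωC) = 1453 Ω
Parallel: admittances add. Y = 1/R + 1/(jωL) + jωC
Y = (0.003378 − j0.001739) S
|Y| = 0.003800 S → |Z| = 1/|Y| = 263.2 Ω, ∠Z = −∠Y = 27.24°
I = V/|Z| = 64.22 mA
P = VI cos φ = 16.9 × 0.06422 × cos(27.24°) = 964.9 mW

964.9 mW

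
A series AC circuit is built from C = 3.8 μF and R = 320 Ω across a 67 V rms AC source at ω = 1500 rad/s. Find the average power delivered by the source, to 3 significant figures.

X_C = 1/(ωC) = 175 Ω
Z = 320 − j175 Ω
|Z| = √(320² + 175²) = 365 Ω
∠Z = arctan(-175/320) = -28.7°
I = V/|Z| = 184 mA
P = VI cos φ = 67 × 0.184 × cos(-28.7°) = 10.8 W

10.8 W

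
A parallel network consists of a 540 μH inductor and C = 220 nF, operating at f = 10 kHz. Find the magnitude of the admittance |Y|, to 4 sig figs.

ω = 2πf = 62830 rad/s
X_L = ωL = 33.93 Ω
X_C = 1/(ωC) = 72.34 Ω
Parallel: admittances add. Y = 1/(jωL) + jωC
Y = (0 − j0.01565) S
|Y| = 0.01565 S → |Z| = 1/|Y| = 63.90 Ω, ∠Z = −∠Y = 90.00°

15.65 mS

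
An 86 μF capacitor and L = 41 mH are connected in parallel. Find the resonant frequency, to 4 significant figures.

ω₀ = 1/√(LC) = 1/√(0.041 × 8.6e-05) = 532.5 rad/s
f₀ = ω₀/(2π) = 84.76 Hz

84.76 Hz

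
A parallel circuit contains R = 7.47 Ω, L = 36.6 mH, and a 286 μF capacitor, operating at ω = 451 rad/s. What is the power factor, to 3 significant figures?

0.890

X_L = ωL = 16.5 Ω
X_C = 1/(ωC) = 7.75 Ω
Parallel: admittances add. Y = 1/R + 1/(jωL) + jωC
Y = (0.134 + j0.0684) S
|Y| = 0.150 S → |Z| = 1/|Y| = 6.65 Ω, ∠Z = −∠Y = -27.1°
cos φ = cos(-27.1°) = 0.890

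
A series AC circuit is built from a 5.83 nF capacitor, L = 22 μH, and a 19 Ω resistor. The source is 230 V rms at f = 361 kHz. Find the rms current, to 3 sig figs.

7.19 A

ω = 2πf = 2.268e+06 rad/s
X_L = ωL = 49.9 Ω
X_C = 1/(ωC) = 75.6 Ω
Net reactance X = X_L − X_C = -25.7 Ω
Z = 19.0 − j25.7 Ω
|Z| = √(19.0² + 25.7²) = 32.0 Ω
I = V/|Z| = 230/32.0 = 7.19 A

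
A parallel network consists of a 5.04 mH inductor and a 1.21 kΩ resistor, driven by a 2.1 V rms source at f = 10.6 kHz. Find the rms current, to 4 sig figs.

6.492 mA

ω = 2πf = 66600 rad/s
X_L = ωL = 335.7 Ω
Parallel: admittances add. Y = 1/R + 1/(jωL)
Y = (0.0008264 − j0.002979) S
|Y| = 0.003092 S → |Z| = 1/|Y| = 323.5 Ω, ∠Z = −∠Y = 74.50°
I = V/|Z| = 2.1/323.5 = 6.492 mA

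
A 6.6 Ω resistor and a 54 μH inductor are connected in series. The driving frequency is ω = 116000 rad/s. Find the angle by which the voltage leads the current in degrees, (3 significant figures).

X_L = ωL = 6.26 Ω
Z = 6.60 + j6.26 Ω
|Z| = √(6.60² + 6.26²) = 9.10 Ω
∠Z = arctan(6.26/6.60) = 43.5°

43.5°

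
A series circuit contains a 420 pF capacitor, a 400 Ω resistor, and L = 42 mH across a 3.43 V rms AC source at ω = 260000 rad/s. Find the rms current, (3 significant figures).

1.90 mA

X_L = ωL = 10900 Ω
X_C = 1/(ωC) = 9160 Ω
Net reactance X = X_L − X_C = 1760 Ω
Z = 400 + j1760 Ω
|Z| = √(400² + 1760²) = 1810 Ω
I = V/|Z| = 3.43/1810 = 1.90 mA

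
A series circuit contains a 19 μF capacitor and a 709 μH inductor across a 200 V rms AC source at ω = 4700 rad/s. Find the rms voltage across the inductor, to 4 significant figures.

X_L = ωL = 3.332 Ω
X_C = 1/(ωC) = 11.20 Ω
Net reactance X = X_L − X_C = -7.866 Ω
Z = − j7.866 Ω
|Z| = √(0² + 7.866²) = 7.866 Ω
I = V/|Z| = 25.43 A
V_L = I·|Z_L| = 25.43 × 3.332 = 84.73 V

84.73 V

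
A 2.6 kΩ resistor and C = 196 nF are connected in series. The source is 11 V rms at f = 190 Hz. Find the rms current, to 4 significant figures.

2.199 mA

ω = 2πf = 1194 rad/s
X_C = 1/(ωC) = 4274 Ω
Z = 2600 − j4274 Ω
|Z| = √(2600² + 4274²) = 5003 Ω
I = V/|Z| = 11/5003 = 2.199 mA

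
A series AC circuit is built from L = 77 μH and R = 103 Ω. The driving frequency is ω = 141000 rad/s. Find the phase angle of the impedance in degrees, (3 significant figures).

X_L = ωL = 10.9 Ω
Z = 103 + j10.9 Ω
|Z| = √(103² + 10.9²) = 104 Ω
∠Z = arctan(10.9/103) = 6.02°

6.02°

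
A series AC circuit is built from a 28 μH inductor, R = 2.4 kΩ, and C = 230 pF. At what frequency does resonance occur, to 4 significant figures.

ω₀ = 1/√(LC) = 1/√(2.8e-05 × 2.3e-10) = 1.246e+07 rad/s
f₀ = ω₀/(2π) = 1.983 MHz

1.983 MHz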